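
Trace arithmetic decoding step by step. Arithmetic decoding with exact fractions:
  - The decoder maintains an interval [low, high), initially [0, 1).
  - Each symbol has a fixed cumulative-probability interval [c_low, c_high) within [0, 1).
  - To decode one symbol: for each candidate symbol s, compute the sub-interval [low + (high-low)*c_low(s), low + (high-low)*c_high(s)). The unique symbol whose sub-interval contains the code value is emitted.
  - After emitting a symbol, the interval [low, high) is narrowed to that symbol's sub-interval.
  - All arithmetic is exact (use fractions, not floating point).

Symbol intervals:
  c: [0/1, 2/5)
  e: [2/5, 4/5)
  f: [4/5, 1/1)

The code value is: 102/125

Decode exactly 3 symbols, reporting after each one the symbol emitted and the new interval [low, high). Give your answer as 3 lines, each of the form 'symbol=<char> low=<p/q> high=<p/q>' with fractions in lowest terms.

Step 1: interval [0/1, 1/1), width = 1/1 - 0/1 = 1/1
  'c': [0/1 + 1/1*0/1, 0/1 + 1/1*2/5) = [0/1, 2/5)
  'e': [0/1 + 1/1*2/5, 0/1 + 1/1*4/5) = [2/5, 4/5)
  'f': [0/1 + 1/1*4/5, 0/1 + 1/1*1/1) = [4/5, 1/1) <- contains code 102/125
  emit 'f', narrow to [4/5, 1/1)
Step 2: interval [4/5, 1/1), width = 1/1 - 4/5 = 1/5
  'c': [4/5 + 1/5*0/1, 4/5 + 1/5*2/5) = [4/5, 22/25) <- contains code 102/125
  'e': [4/5 + 1/5*2/5, 4/5 + 1/5*4/5) = [22/25, 24/25)
  'f': [4/5 + 1/5*4/5, 4/5 + 1/5*1/1) = [24/25, 1/1)
  emit 'c', narrow to [4/5, 22/25)
Step 3: interval [4/5, 22/25), width = 22/25 - 4/5 = 2/25
  'c': [4/5 + 2/25*0/1, 4/5 + 2/25*2/5) = [4/5, 104/125) <- contains code 102/125
  'e': [4/5 + 2/25*2/5, 4/5 + 2/25*4/5) = [104/125, 108/125)
  'f': [4/5 + 2/25*4/5, 4/5 + 2/25*1/1) = [108/125, 22/25)
  emit 'c', narrow to [4/5, 104/125)

Answer: symbol=f low=4/5 high=1/1
symbol=c low=4/5 high=22/25
symbol=c low=4/5 high=104/125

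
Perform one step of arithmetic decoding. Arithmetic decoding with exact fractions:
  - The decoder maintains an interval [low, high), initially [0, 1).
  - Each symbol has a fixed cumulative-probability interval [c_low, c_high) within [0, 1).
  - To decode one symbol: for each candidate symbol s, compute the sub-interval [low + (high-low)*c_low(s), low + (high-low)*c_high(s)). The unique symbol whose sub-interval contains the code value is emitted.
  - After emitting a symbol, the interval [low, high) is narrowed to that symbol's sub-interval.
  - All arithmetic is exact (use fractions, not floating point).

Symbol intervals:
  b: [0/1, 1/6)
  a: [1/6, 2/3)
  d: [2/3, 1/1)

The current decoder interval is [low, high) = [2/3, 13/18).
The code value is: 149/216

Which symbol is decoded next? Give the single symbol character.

Answer: a

Derivation:
Interval width = high − low = 13/18 − 2/3 = 1/18
Scaled code = (code − low) / width = (149/216 − 2/3) / 1/18 = 5/12
  b: [0/1, 1/6) 
  a: [1/6, 2/3) ← scaled code falls here ✓
  d: [2/3, 1/1) 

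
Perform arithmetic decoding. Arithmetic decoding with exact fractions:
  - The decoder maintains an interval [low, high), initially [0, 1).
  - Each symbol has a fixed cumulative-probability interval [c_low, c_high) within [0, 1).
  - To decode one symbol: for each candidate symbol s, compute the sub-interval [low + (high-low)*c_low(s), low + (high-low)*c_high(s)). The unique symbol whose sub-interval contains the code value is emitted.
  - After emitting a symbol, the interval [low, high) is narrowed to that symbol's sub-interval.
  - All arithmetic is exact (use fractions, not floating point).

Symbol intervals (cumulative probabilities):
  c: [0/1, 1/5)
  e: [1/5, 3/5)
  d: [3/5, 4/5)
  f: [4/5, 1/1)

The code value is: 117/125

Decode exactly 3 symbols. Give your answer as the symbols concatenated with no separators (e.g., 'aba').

Answer: fde

Derivation:
Step 1: interval [0/1, 1/1), width = 1/1 - 0/1 = 1/1
  'c': [0/1 + 1/1*0/1, 0/1 + 1/1*1/5) = [0/1, 1/5)
  'e': [0/1 + 1/1*1/5, 0/1 + 1/1*3/5) = [1/5, 3/5)
  'd': [0/1 + 1/1*3/5, 0/1 + 1/1*4/5) = [3/5, 4/5)
  'f': [0/1 + 1/1*4/5, 0/1 + 1/1*1/1) = [4/5, 1/1) <- contains code 117/125
  emit 'f', narrow to [4/5, 1/1)
Step 2: interval [4/5, 1/1), width = 1/1 - 4/5 = 1/5
  'c': [4/5 + 1/5*0/1, 4/5 + 1/5*1/5) = [4/5, 21/25)
  'e': [4/5 + 1/5*1/5, 4/5 + 1/5*3/5) = [21/25, 23/25)
  'd': [4/5 + 1/5*3/5, 4/5 + 1/5*4/5) = [23/25, 24/25) <- contains code 117/125
  'f': [4/5 + 1/5*4/5, 4/5 + 1/5*1/1) = [24/25, 1/1)
  emit 'd', narrow to [23/25, 24/25)
Step 3: interval [23/25, 24/25), width = 24/25 - 23/25 = 1/25
  'c': [23/25 + 1/25*0/1, 23/25 + 1/25*1/5) = [23/25, 116/125)
  'e': [23/25 + 1/25*1/5, 23/25 + 1/25*3/5) = [116/125, 118/125) <- contains code 117/125
  'd': [23/25 + 1/25*3/5, 23/25 + 1/25*4/5) = [118/125, 119/125)
  'f': [23/25 + 1/25*4/5, 23/25 + 1/25*1/1) = [119/125, 24/25)
  emit 'e', narrow to [116/125, 118/125)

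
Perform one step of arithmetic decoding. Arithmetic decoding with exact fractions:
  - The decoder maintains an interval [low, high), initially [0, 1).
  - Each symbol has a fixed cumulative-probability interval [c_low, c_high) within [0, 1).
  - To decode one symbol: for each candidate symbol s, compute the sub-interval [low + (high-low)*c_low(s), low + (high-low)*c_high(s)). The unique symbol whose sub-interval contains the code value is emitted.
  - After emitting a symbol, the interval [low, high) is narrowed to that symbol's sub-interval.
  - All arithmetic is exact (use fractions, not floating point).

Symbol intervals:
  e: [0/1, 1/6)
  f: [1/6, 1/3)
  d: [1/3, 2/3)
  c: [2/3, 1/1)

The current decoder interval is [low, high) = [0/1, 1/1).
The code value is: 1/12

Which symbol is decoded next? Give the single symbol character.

Interval width = high − low = 1/1 − 0/1 = 1/1
Scaled code = (code − low) / width = (1/12 − 0/1) / 1/1 = 1/12
  e: [0/1, 1/6) ← scaled code falls here ✓
  f: [1/6, 1/3) 
  d: [1/3, 2/3) 
  c: [2/3, 1/1) 

Answer: e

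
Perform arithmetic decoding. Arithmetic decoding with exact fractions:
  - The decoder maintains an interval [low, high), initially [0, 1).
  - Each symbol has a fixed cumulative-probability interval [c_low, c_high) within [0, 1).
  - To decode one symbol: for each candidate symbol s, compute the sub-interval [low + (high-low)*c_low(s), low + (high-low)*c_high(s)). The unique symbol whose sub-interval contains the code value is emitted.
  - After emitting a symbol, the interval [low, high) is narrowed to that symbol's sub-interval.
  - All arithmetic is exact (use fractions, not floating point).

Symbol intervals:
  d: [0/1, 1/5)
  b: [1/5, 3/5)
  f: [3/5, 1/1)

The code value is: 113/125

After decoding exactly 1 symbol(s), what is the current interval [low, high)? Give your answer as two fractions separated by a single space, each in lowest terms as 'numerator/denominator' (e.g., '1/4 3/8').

Answer: 3/5 1/1

Derivation:
Step 1: interval [0/1, 1/1), width = 1/1 - 0/1 = 1/1
  'd': [0/1 + 1/1*0/1, 0/1 + 1/1*1/5) = [0/1, 1/5)
  'b': [0/1 + 1/1*1/5, 0/1 + 1/1*3/5) = [1/5, 3/5)
  'f': [0/1 + 1/1*3/5, 0/1 + 1/1*1/1) = [3/5, 1/1) <- contains code 113/125
  emit 'f', narrow to [3/5, 1/1)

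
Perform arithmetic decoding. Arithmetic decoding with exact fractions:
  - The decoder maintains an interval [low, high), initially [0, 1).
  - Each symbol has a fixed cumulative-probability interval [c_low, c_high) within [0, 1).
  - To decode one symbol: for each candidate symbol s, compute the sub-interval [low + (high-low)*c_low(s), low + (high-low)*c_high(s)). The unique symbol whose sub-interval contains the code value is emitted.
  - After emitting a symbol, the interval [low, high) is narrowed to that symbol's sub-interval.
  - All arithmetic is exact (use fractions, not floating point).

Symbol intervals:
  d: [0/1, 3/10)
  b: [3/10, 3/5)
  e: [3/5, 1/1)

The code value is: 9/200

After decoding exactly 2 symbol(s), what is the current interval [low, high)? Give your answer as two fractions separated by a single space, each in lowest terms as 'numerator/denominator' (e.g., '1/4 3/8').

Step 1: interval [0/1, 1/1), width = 1/1 - 0/1 = 1/1
  'd': [0/1 + 1/1*0/1, 0/1 + 1/1*3/10) = [0/1, 3/10) <- contains code 9/200
  'b': [0/1 + 1/1*3/10, 0/1 + 1/1*3/5) = [3/10, 3/5)
  'e': [0/1 + 1/1*3/5, 0/1 + 1/1*1/1) = [3/5, 1/1)
  emit 'd', narrow to [0/1, 3/10)
Step 2: interval [0/1, 3/10), width = 3/10 - 0/1 = 3/10
  'd': [0/1 + 3/10*0/1, 0/1 + 3/10*3/10) = [0/1, 9/100) <- contains code 9/200
  'b': [0/1 + 3/10*3/10, 0/1 + 3/10*3/5) = [9/100, 9/50)
  'e': [0/1 + 3/10*3/5, 0/1 + 3/10*1/1) = [9/50, 3/10)
  emit 'd', narrow to [0/1, 9/100)

Answer: 0/1 9/100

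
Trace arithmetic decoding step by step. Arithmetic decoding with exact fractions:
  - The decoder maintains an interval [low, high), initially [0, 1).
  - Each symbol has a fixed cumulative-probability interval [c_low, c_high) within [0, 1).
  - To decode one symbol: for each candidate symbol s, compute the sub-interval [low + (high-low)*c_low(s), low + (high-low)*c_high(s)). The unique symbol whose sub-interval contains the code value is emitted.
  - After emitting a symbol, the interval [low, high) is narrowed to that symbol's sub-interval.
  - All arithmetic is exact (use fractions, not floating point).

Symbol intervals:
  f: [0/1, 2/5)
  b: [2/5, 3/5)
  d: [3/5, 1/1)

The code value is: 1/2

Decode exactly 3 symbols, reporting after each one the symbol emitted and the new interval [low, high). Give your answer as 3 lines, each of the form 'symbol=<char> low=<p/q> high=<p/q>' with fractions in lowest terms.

Answer: symbol=b low=2/5 high=3/5
symbol=b low=12/25 high=13/25
symbol=b low=62/125 high=63/125

Derivation:
Step 1: interval [0/1, 1/1), width = 1/1 - 0/1 = 1/1
  'f': [0/1 + 1/1*0/1, 0/1 + 1/1*2/5) = [0/1, 2/5)
  'b': [0/1 + 1/1*2/5, 0/1 + 1/1*3/5) = [2/5, 3/5) <- contains code 1/2
  'd': [0/1 + 1/1*3/5, 0/1 + 1/1*1/1) = [3/5, 1/1)
  emit 'b', narrow to [2/5, 3/5)
Step 2: interval [2/5, 3/5), width = 3/5 - 2/5 = 1/5
  'f': [2/5 + 1/5*0/1, 2/5 + 1/5*2/5) = [2/5, 12/25)
  'b': [2/5 + 1/5*2/5, 2/5 + 1/5*3/5) = [12/25, 13/25) <- contains code 1/2
  'd': [2/5 + 1/5*3/5, 2/5 + 1/5*1/1) = [13/25, 3/5)
  emit 'b', narrow to [12/25, 13/25)
Step 3: interval [12/25, 13/25), width = 13/25 - 12/25 = 1/25
  'f': [12/25 + 1/25*0/1, 12/25 + 1/25*2/5) = [12/25, 62/125)
  'b': [12/25 + 1/25*2/5, 12/25 + 1/25*3/5) = [62/125, 63/125) <- contains code 1/2
  'd': [12/25 + 1/25*3/5, 12/25 + 1/25*1/1) = [63/125, 13/25)
  emit 'b', narrow to [62/125, 63/125)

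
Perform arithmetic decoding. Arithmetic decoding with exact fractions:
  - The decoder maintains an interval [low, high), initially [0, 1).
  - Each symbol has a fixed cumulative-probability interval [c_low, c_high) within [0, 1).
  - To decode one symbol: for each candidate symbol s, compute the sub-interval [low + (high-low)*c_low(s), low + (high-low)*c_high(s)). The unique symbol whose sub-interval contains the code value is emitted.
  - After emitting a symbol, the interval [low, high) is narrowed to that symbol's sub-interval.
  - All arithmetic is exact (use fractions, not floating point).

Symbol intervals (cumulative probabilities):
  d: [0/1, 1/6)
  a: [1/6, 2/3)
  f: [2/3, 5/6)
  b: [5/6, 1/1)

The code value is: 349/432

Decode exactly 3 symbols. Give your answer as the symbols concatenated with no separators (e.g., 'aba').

Answer: fbd

Derivation:
Step 1: interval [0/1, 1/1), width = 1/1 - 0/1 = 1/1
  'd': [0/1 + 1/1*0/1, 0/1 + 1/1*1/6) = [0/1, 1/6)
  'a': [0/1 + 1/1*1/6, 0/1 + 1/1*2/3) = [1/6, 2/3)
  'f': [0/1 + 1/1*2/3, 0/1 + 1/1*5/6) = [2/3, 5/6) <- contains code 349/432
  'b': [0/1 + 1/1*5/6, 0/1 + 1/1*1/1) = [5/6, 1/1)
  emit 'f', narrow to [2/3, 5/6)
Step 2: interval [2/3, 5/6), width = 5/6 - 2/3 = 1/6
  'd': [2/3 + 1/6*0/1, 2/3 + 1/6*1/6) = [2/3, 25/36)
  'a': [2/3 + 1/6*1/6, 2/3 + 1/6*2/3) = [25/36, 7/9)
  'f': [2/3 + 1/6*2/3, 2/3 + 1/6*5/6) = [7/9, 29/36)
  'b': [2/3 + 1/6*5/6, 2/3 + 1/6*1/1) = [29/36, 5/6) <- contains code 349/432
  emit 'b', narrow to [29/36, 5/6)
Step 3: interval [29/36, 5/6), width = 5/6 - 29/36 = 1/36
  'd': [29/36 + 1/36*0/1, 29/36 + 1/36*1/6) = [29/36, 175/216) <- contains code 349/432
  'a': [29/36 + 1/36*1/6, 29/36 + 1/36*2/3) = [175/216, 89/108)
  'f': [29/36 + 1/36*2/3, 29/36 + 1/36*5/6) = [89/108, 179/216)
  'b': [29/36 + 1/36*5/6, 29/36 + 1/36*1/1) = [179/216, 5/6)
  emit 'd', narrow to [29/36, 175/216)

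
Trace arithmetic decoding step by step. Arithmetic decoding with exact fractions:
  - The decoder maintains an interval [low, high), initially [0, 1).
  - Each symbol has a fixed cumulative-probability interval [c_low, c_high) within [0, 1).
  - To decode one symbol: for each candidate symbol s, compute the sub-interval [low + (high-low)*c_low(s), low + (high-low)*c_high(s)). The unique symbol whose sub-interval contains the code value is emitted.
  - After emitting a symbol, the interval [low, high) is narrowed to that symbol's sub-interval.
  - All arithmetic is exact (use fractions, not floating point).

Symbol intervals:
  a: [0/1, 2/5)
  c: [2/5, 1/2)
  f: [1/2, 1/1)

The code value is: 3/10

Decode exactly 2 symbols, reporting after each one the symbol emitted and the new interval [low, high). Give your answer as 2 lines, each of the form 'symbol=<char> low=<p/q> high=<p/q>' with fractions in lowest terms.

Answer: symbol=a low=0/1 high=2/5
symbol=f low=1/5 high=2/5

Derivation:
Step 1: interval [0/1, 1/1), width = 1/1 - 0/1 = 1/1
  'a': [0/1 + 1/1*0/1, 0/1 + 1/1*2/5) = [0/1, 2/5) <- contains code 3/10
  'c': [0/1 + 1/1*2/5, 0/1 + 1/1*1/2) = [2/5, 1/2)
  'f': [0/1 + 1/1*1/2, 0/1 + 1/1*1/1) = [1/2, 1/1)
  emit 'a', narrow to [0/1, 2/5)
Step 2: interval [0/1, 2/5), width = 2/5 - 0/1 = 2/5
  'a': [0/1 + 2/5*0/1, 0/1 + 2/5*2/5) = [0/1, 4/25)
  'c': [0/1 + 2/5*2/5, 0/1 + 2/5*1/2) = [4/25, 1/5)
  'f': [0/1 + 2/5*1/2, 0/1 + 2/5*1/1) = [1/5, 2/5) <- contains code 3/10
  emit 'f', narrow to [1/5, 2/5)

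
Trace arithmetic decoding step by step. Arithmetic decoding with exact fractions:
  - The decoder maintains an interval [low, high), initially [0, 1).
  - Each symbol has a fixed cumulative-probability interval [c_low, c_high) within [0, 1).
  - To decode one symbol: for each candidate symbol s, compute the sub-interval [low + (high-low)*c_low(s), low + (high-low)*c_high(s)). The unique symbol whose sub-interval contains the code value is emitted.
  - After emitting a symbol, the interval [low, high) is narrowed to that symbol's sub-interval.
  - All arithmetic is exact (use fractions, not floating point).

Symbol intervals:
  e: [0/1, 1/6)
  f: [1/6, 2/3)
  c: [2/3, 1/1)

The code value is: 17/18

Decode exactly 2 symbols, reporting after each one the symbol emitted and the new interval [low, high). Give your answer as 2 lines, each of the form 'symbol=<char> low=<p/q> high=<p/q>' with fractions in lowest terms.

Answer: symbol=c low=2/3 high=1/1
symbol=c low=8/9 high=1/1

Derivation:
Step 1: interval [0/1, 1/1), width = 1/1 - 0/1 = 1/1
  'e': [0/1 + 1/1*0/1, 0/1 + 1/1*1/6) = [0/1, 1/6)
  'f': [0/1 + 1/1*1/6, 0/1 + 1/1*2/3) = [1/6, 2/3)
  'c': [0/1 + 1/1*2/3, 0/1 + 1/1*1/1) = [2/3, 1/1) <- contains code 17/18
  emit 'c', narrow to [2/3, 1/1)
Step 2: interval [2/3, 1/1), width = 1/1 - 2/3 = 1/3
  'e': [2/3 + 1/3*0/1, 2/3 + 1/3*1/6) = [2/3, 13/18)
  'f': [2/3 + 1/3*1/6, 2/3 + 1/3*2/3) = [13/18, 8/9)
  'c': [2/3 + 1/3*2/3, 2/3 + 1/3*1/1) = [8/9, 1/1) <- contains code 17/18
  emit 'c', narrow to [8/9, 1/1)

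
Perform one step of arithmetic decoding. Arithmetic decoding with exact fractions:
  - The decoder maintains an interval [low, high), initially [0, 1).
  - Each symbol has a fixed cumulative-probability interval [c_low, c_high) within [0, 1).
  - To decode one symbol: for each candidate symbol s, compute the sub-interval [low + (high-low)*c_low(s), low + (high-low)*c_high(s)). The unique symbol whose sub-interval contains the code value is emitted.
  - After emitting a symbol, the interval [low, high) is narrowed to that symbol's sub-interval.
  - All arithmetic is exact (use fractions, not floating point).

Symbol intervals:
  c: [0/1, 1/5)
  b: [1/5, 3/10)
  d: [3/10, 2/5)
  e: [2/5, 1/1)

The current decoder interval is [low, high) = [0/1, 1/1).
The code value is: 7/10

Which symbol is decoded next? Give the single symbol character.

Answer: e

Derivation:
Interval width = high − low = 1/1 − 0/1 = 1/1
Scaled code = (code − low) / width = (7/10 − 0/1) / 1/1 = 7/10
  c: [0/1, 1/5) 
  b: [1/5, 3/10) 
  d: [3/10, 2/5) 
  e: [2/5, 1/1) ← scaled code falls here ✓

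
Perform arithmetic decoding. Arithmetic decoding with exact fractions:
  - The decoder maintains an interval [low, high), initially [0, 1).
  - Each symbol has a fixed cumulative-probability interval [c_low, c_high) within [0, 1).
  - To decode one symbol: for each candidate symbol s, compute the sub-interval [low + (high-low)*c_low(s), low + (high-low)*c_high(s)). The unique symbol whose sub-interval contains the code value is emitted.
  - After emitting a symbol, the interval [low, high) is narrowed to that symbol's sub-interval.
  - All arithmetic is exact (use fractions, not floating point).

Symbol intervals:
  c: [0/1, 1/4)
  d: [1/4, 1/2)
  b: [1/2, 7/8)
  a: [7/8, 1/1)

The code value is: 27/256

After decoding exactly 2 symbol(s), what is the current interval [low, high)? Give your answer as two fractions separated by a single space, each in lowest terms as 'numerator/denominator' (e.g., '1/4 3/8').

Step 1: interval [0/1, 1/1), width = 1/1 - 0/1 = 1/1
  'c': [0/1 + 1/1*0/1, 0/1 + 1/1*1/4) = [0/1, 1/4) <- contains code 27/256
  'd': [0/1 + 1/1*1/4, 0/1 + 1/1*1/2) = [1/4, 1/2)
  'b': [0/1 + 1/1*1/2, 0/1 + 1/1*7/8) = [1/2, 7/8)
  'a': [0/1 + 1/1*7/8, 0/1 + 1/1*1/1) = [7/8, 1/1)
  emit 'c', narrow to [0/1, 1/4)
Step 2: interval [0/1, 1/4), width = 1/4 - 0/1 = 1/4
  'c': [0/1 + 1/4*0/1, 0/1 + 1/4*1/4) = [0/1, 1/16)
  'd': [0/1 + 1/4*1/4, 0/1 + 1/4*1/2) = [1/16, 1/8) <- contains code 27/256
  'b': [0/1 + 1/4*1/2, 0/1 + 1/4*7/8) = [1/8, 7/32)
  'a': [0/1 + 1/4*7/8, 0/1 + 1/4*1/1) = [7/32, 1/4)
  emit 'd', narrow to [1/16, 1/8)

Answer: 1/16 1/8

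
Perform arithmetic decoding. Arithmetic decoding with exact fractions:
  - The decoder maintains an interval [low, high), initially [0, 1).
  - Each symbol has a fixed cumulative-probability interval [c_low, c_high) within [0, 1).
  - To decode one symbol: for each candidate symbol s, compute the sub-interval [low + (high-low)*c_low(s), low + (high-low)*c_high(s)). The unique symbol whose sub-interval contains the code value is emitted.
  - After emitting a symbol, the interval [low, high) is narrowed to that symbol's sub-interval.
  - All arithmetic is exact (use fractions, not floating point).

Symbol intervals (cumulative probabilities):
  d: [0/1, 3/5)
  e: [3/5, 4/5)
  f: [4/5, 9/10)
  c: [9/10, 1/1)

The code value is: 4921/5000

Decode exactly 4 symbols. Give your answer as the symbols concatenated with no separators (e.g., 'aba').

Step 1: interval [0/1, 1/1), width = 1/1 - 0/1 = 1/1
  'd': [0/1 + 1/1*0/1, 0/1 + 1/1*3/5) = [0/1, 3/5)
  'e': [0/1 + 1/1*3/5, 0/1 + 1/1*4/5) = [3/5, 4/5)
  'f': [0/1 + 1/1*4/5, 0/1 + 1/1*9/10) = [4/5, 9/10)
  'c': [0/1 + 1/1*9/10, 0/1 + 1/1*1/1) = [9/10, 1/1) <- contains code 4921/5000
  emit 'c', narrow to [9/10, 1/1)
Step 2: interval [9/10, 1/1), width = 1/1 - 9/10 = 1/10
  'd': [9/10 + 1/10*0/1, 9/10 + 1/10*3/5) = [9/10, 24/25)
  'e': [9/10 + 1/10*3/5, 9/10 + 1/10*4/5) = [24/25, 49/50)
  'f': [9/10 + 1/10*4/5, 9/10 + 1/10*9/10) = [49/50, 99/100) <- contains code 4921/5000
  'c': [9/10 + 1/10*9/10, 9/10 + 1/10*1/1) = [99/100, 1/1)
  emit 'f', narrow to [49/50, 99/100)
Step 3: interval [49/50, 99/100), width = 99/100 - 49/50 = 1/100
  'd': [49/50 + 1/100*0/1, 49/50 + 1/100*3/5) = [49/50, 493/500) <- contains code 4921/5000
  'e': [49/50 + 1/100*3/5, 49/50 + 1/100*4/5) = [493/500, 247/250)
  'f': [49/50 + 1/100*4/5, 49/50 + 1/100*9/10) = [247/250, 989/1000)
  'c': [49/50 + 1/100*9/10, 49/50 + 1/100*1/1) = [989/1000, 99/100)
  emit 'd', narrow to [49/50, 493/500)
Step 4: interval [49/50, 493/500), width = 493/500 - 49/50 = 3/500
  'd': [49/50 + 3/500*0/1, 49/50 + 3/500*3/5) = [49/50, 2459/2500)
  'e': [49/50 + 3/500*3/5, 49/50 + 3/500*4/5) = [2459/2500, 1231/1250) <- contains code 4921/5000
  'f': [49/50 + 3/500*4/5, 49/50 + 3/500*9/10) = [1231/1250, 4927/5000)
  'c': [49/50 + 3/500*9/10, 49/50 + 3/500*1/1) = [4927/5000, 493/500)
  emit 'e', narrow to [2459/2500, 1231/1250)

Answer: cfde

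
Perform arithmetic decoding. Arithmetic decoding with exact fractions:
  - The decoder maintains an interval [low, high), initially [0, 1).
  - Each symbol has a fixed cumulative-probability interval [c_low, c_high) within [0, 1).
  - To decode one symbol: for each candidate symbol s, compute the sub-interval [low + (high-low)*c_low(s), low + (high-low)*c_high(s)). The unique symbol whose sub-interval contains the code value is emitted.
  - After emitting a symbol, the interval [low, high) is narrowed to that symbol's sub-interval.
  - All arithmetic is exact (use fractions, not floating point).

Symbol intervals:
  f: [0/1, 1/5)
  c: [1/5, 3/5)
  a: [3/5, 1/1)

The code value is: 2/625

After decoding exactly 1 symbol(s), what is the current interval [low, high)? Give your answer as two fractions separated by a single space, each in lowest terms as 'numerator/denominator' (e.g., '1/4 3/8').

Answer: 0/1 1/5

Derivation:
Step 1: interval [0/1, 1/1), width = 1/1 - 0/1 = 1/1
  'f': [0/1 + 1/1*0/1, 0/1 + 1/1*1/5) = [0/1, 1/5) <- contains code 2/625
  'c': [0/1 + 1/1*1/5, 0/1 + 1/1*3/5) = [1/5, 3/5)
  'a': [0/1 + 1/1*3/5, 0/1 + 1/1*1/1) = [3/5, 1/1)
  emit 'f', narrow to [0/1, 1/5)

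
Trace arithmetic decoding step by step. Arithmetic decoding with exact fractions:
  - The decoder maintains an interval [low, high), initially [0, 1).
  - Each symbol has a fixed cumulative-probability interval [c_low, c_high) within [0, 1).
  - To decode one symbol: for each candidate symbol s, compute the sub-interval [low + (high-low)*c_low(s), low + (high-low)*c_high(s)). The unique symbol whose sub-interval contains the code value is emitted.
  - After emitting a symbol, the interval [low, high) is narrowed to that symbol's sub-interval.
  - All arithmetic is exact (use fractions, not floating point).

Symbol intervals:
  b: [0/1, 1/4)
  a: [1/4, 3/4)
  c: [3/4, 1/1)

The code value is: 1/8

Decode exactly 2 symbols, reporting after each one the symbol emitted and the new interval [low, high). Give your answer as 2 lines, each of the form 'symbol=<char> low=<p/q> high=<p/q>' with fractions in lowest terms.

Step 1: interval [0/1, 1/1), width = 1/1 - 0/1 = 1/1
  'b': [0/1 + 1/1*0/1, 0/1 + 1/1*1/4) = [0/1, 1/4) <- contains code 1/8
  'a': [0/1 + 1/1*1/4, 0/1 + 1/1*3/4) = [1/4, 3/4)
  'c': [0/1 + 1/1*3/4, 0/1 + 1/1*1/1) = [3/4, 1/1)
  emit 'b', narrow to [0/1, 1/4)
Step 2: interval [0/1, 1/4), width = 1/4 - 0/1 = 1/4
  'b': [0/1 + 1/4*0/1, 0/1 + 1/4*1/4) = [0/1, 1/16)
  'a': [0/1 + 1/4*1/4, 0/1 + 1/4*3/4) = [1/16, 3/16) <- contains code 1/8
  'c': [0/1 + 1/4*3/4, 0/1 + 1/4*1/1) = [3/16, 1/4)
  emit 'a', narrow to [1/16, 3/16)

Answer: symbol=b low=0/1 high=1/4
symbol=a low=1/16 high=3/16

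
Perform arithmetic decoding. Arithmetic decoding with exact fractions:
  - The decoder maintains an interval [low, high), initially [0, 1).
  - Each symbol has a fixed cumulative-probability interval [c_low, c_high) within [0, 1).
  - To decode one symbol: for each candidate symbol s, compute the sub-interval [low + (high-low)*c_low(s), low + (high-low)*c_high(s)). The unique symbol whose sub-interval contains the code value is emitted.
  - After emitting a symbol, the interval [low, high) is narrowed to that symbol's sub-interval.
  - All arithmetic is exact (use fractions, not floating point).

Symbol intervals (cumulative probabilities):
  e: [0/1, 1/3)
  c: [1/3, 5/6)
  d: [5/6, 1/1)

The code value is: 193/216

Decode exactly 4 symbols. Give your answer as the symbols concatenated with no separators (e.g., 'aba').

Answer: dcee

Derivation:
Step 1: interval [0/1, 1/1), width = 1/1 - 0/1 = 1/1
  'e': [0/1 + 1/1*0/1, 0/1 + 1/1*1/3) = [0/1, 1/3)
  'c': [0/1 + 1/1*1/3, 0/1 + 1/1*5/6) = [1/3, 5/6)
  'd': [0/1 + 1/1*5/6, 0/1 + 1/1*1/1) = [5/6, 1/1) <- contains code 193/216
  emit 'd', narrow to [5/6, 1/1)
Step 2: interval [5/6, 1/1), width = 1/1 - 5/6 = 1/6
  'e': [5/6 + 1/6*0/1, 5/6 + 1/6*1/3) = [5/6, 8/9)
  'c': [5/6 + 1/6*1/3, 5/6 + 1/6*5/6) = [8/9, 35/36) <- contains code 193/216
  'd': [5/6 + 1/6*5/6, 5/6 + 1/6*1/1) = [35/36, 1/1)
  emit 'c', narrow to [8/9, 35/36)
Step 3: interval [8/9, 35/36), width = 35/36 - 8/9 = 1/12
  'e': [8/9 + 1/12*0/1, 8/9 + 1/12*1/3) = [8/9, 11/12) <- contains code 193/216
  'c': [8/9 + 1/12*1/3, 8/9 + 1/12*5/6) = [11/12, 23/24)
  'd': [8/9 + 1/12*5/6, 8/9 + 1/12*1/1) = [23/24, 35/36)
  emit 'e', narrow to [8/9, 11/12)
Step 4: interval [8/9, 11/12), width = 11/12 - 8/9 = 1/36
  'e': [8/9 + 1/36*0/1, 8/9 + 1/36*1/3) = [8/9, 97/108) <- contains code 193/216
  'c': [8/9 + 1/36*1/3, 8/9 + 1/36*5/6) = [97/108, 197/216)
  'd': [8/9 + 1/36*5/6, 8/9 + 1/36*1/1) = [197/216, 11/12)
  emit 'e', narrow to [8/9, 97/108)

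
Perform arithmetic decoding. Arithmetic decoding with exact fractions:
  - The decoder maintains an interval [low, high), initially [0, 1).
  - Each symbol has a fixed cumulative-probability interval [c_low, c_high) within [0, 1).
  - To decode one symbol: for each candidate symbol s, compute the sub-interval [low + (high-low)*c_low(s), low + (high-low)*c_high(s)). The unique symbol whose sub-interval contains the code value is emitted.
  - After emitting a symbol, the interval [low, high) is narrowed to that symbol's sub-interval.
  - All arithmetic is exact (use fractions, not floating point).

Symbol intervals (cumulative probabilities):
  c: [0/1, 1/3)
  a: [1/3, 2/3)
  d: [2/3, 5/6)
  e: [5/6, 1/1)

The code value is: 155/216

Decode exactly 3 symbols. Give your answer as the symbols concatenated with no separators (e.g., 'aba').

Answer: dce

Derivation:
Step 1: interval [0/1, 1/1), width = 1/1 - 0/1 = 1/1
  'c': [0/1 + 1/1*0/1, 0/1 + 1/1*1/3) = [0/1, 1/3)
  'a': [0/1 + 1/1*1/3, 0/1 + 1/1*2/3) = [1/3, 2/3)
  'd': [0/1 + 1/1*2/3, 0/1 + 1/1*5/6) = [2/3, 5/6) <- contains code 155/216
  'e': [0/1 + 1/1*5/6, 0/1 + 1/1*1/1) = [5/6, 1/1)
  emit 'd', narrow to [2/3, 5/6)
Step 2: interval [2/3, 5/6), width = 5/6 - 2/3 = 1/6
  'c': [2/3 + 1/6*0/1, 2/3 + 1/6*1/3) = [2/3, 13/18) <- contains code 155/216
  'a': [2/3 + 1/6*1/3, 2/3 + 1/6*2/3) = [13/18, 7/9)
  'd': [2/3 + 1/6*2/3, 2/3 + 1/6*5/6) = [7/9, 29/36)
  'e': [2/3 + 1/6*5/6, 2/3 + 1/6*1/1) = [29/36, 5/6)
  emit 'c', narrow to [2/3, 13/18)
Step 3: interval [2/3, 13/18), width = 13/18 - 2/3 = 1/18
  'c': [2/3 + 1/18*0/1, 2/3 + 1/18*1/3) = [2/3, 37/54)
  'a': [2/3 + 1/18*1/3, 2/3 + 1/18*2/3) = [37/54, 19/27)
  'd': [2/3 + 1/18*2/3, 2/3 + 1/18*5/6) = [19/27, 77/108)
  'e': [2/3 + 1/18*5/6, 2/3 + 1/18*1/1) = [77/108, 13/18) <- contains code 155/216
  emit 'e', narrow to [77/108, 13/18)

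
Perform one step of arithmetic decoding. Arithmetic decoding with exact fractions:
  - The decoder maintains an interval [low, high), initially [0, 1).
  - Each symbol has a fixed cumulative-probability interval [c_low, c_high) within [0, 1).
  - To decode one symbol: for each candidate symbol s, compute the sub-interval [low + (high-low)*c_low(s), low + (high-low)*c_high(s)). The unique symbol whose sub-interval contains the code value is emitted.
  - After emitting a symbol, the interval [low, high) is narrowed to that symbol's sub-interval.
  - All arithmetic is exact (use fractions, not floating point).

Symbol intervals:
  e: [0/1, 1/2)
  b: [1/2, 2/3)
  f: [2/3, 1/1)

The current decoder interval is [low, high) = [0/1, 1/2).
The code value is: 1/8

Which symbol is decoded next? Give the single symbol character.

Answer: e

Derivation:
Interval width = high − low = 1/2 − 0/1 = 1/2
Scaled code = (code − low) / width = (1/8 − 0/1) / 1/2 = 1/4
  e: [0/1, 1/2) ← scaled code falls here ✓
  b: [1/2, 2/3) 
  f: [2/3, 1/1) 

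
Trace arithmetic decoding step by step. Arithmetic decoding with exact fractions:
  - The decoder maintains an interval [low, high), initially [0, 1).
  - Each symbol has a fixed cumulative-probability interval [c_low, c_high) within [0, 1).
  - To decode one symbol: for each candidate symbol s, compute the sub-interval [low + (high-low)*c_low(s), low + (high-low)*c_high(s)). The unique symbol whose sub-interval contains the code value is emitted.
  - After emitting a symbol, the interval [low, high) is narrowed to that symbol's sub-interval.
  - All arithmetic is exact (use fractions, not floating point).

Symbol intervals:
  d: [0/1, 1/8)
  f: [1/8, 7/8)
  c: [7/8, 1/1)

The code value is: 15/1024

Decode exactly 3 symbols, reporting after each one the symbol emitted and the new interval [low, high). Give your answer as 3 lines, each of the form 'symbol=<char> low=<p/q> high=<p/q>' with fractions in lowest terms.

Answer: symbol=d low=0/1 high=1/8
symbol=d low=0/1 high=1/64
symbol=c low=7/512 high=1/64

Derivation:
Step 1: interval [0/1, 1/1), width = 1/1 - 0/1 = 1/1
  'd': [0/1 + 1/1*0/1, 0/1 + 1/1*1/8) = [0/1, 1/8) <- contains code 15/1024
  'f': [0/1 + 1/1*1/8, 0/1 + 1/1*7/8) = [1/8, 7/8)
  'c': [0/1 + 1/1*7/8, 0/1 + 1/1*1/1) = [7/8, 1/1)
  emit 'd', narrow to [0/1, 1/8)
Step 2: interval [0/1, 1/8), width = 1/8 - 0/1 = 1/8
  'd': [0/1 + 1/8*0/1, 0/1 + 1/8*1/8) = [0/1, 1/64) <- contains code 15/1024
  'f': [0/1 + 1/8*1/8, 0/1 + 1/8*7/8) = [1/64, 7/64)
  'c': [0/1 + 1/8*7/8, 0/1 + 1/8*1/1) = [7/64, 1/8)
  emit 'd', narrow to [0/1, 1/64)
Step 3: interval [0/1, 1/64), width = 1/64 - 0/1 = 1/64
  'd': [0/1 + 1/64*0/1, 0/1 + 1/64*1/8) = [0/1, 1/512)
  'f': [0/1 + 1/64*1/8, 0/1 + 1/64*7/8) = [1/512, 7/512)
  'c': [0/1 + 1/64*7/8, 0/1 + 1/64*1/1) = [7/512, 1/64) <- contains code 15/1024
  emit 'c', narrow to [7/512, 1/64)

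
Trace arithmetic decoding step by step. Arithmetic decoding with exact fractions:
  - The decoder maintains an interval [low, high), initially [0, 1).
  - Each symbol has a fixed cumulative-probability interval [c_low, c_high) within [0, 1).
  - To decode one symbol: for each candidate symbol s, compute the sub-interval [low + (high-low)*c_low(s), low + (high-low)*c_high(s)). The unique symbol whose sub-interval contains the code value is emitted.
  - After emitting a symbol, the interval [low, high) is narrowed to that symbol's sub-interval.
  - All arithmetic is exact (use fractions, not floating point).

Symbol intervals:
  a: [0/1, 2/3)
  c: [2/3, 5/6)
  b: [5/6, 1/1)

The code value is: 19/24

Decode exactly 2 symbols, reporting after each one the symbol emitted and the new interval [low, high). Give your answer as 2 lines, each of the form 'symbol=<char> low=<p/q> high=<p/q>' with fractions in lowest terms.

Answer: symbol=c low=2/3 high=5/6
symbol=c low=7/9 high=29/36

Derivation:
Step 1: interval [0/1, 1/1), width = 1/1 - 0/1 = 1/1
  'a': [0/1 + 1/1*0/1, 0/1 + 1/1*2/3) = [0/1, 2/3)
  'c': [0/1 + 1/1*2/3, 0/1 + 1/1*5/6) = [2/3, 5/6) <- contains code 19/24
  'b': [0/1 + 1/1*5/6, 0/1 + 1/1*1/1) = [5/6, 1/1)
  emit 'c', narrow to [2/3, 5/6)
Step 2: interval [2/3, 5/6), width = 5/6 - 2/3 = 1/6
  'a': [2/3 + 1/6*0/1, 2/3 + 1/6*2/3) = [2/3, 7/9)
  'c': [2/3 + 1/6*2/3, 2/3 + 1/6*5/6) = [7/9, 29/36) <- contains code 19/24
  'b': [2/3 + 1/6*5/6, 2/3 + 1/6*1/1) = [29/36, 5/6)
  emit 'c', narrow to [7/9, 29/36)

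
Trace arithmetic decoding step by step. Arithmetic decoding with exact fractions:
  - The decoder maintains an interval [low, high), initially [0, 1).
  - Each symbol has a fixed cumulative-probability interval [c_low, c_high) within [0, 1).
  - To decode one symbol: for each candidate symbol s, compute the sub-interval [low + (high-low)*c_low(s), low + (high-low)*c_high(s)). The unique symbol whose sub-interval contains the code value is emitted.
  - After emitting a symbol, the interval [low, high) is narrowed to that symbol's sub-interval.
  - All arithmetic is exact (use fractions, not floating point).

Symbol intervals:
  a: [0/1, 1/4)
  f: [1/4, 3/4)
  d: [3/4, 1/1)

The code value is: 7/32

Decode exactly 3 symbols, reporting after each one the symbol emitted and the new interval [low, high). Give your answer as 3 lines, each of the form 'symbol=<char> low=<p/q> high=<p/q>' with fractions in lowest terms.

Step 1: interval [0/1, 1/1), width = 1/1 - 0/1 = 1/1
  'a': [0/1 + 1/1*0/1, 0/1 + 1/1*1/4) = [0/1, 1/4) <- contains code 7/32
  'f': [0/1 + 1/1*1/4, 0/1 + 1/1*3/4) = [1/4, 3/4)
  'd': [0/1 + 1/1*3/4, 0/1 + 1/1*1/1) = [3/4, 1/1)
  emit 'a', narrow to [0/1, 1/4)
Step 2: interval [0/1, 1/4), width = 1/4 - 0/1 = 1/4
  'a': [0/1 + 1/4*0/1, 0/1 + 1/4*1/4) = [0/1, 1/16)
  'f': [0/1 + 1/4*1/4, 0/1 + 1/4*3/4) = [1/16, 3/16)
  'd': [0/1 + 1/4*3/4, 0/1 + 1/4*1/1) = [3/16, 1/4) <- contains code 7/32
  emit 'd', narrow to [3/16, 1/4)
Step 3: interval [3/16, 1/4), width = 1/4 - 3/16 = 1/16
  'a': [3/16 + 1/16*0/1, 3/16 + 1/16*1/4) = [3/16, 13/64)
  'f': [3/16 + 1/16*1/4, 3/16 + 1/16*3/4) = [13/64, 15/64) <- contains code 7/32
  'd': [3/16 + 1/16*3/4, 3/16 + 1/16*1/1) = [15/64, 1/4)
  emit 'f', narrow to [13/64, 15/64)

Answer: symbol=a low=0/1 high=1/4
symbol=d low=3/16 high=1/4
symbol=f low=13/64 high=15/64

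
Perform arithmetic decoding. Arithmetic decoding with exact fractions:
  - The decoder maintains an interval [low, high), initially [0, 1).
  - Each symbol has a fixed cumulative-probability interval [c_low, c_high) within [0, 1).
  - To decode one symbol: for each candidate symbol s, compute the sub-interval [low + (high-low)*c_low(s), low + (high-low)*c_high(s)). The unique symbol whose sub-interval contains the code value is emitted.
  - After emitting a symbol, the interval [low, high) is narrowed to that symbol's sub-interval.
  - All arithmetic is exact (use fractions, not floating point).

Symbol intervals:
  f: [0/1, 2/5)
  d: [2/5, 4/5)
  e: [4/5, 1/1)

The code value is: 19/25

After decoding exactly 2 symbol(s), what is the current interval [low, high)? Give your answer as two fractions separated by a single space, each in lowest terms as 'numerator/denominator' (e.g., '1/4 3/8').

Step 1: interval [0/1, 1/1), width = 1/1 - 0/1 = 1/1
  'f': [0/1 + 1/1*0/1, 0/1 + 1/1*2/5) = [0/1, 2/5)
  'd': [0/1 + 1/1*2/5, 0/1 + 1/1*4/5) = [2/5, 4/5) <- contains code 19/25
  'e': [0/1 + 1/1*4/5, 0/1 + 1/1*1/1) = [4/5, 1/1)
  emit 'd', narrow to [2/5, 4/5)
Step 2: interval [2/5, 4/5), width = 4/5 - 2/5 = 2/5
  'f': [2/5 + 2/5*0/1, 2/5 + 2/5*2/5) = [2/5, 14/25)
  'd': [2/5 + 2/5*2/5, 2/5 + 2/5*4/5) = [14/25, 18/25)
  'e': [2/5 + 2/5*4/5, 2/5 + 2/5*1/1) = [18/25, 4/5) <- contains code 19/25
  emit 'e', narrow to [18/25, 4/5)

Answer: 18/25 4/5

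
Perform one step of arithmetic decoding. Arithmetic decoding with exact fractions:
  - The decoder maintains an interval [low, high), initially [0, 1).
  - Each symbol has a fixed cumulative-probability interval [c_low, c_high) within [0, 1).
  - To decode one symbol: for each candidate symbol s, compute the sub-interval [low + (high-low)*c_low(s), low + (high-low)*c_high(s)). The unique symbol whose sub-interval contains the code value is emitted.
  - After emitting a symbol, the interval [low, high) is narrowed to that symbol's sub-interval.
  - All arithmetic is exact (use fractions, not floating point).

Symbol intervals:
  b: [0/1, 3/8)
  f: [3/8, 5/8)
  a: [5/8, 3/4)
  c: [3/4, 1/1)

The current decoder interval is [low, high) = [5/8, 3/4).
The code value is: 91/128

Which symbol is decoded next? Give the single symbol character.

Interval width = high − low = 3/4 − 5/8 = 1/8
Scaled code = (code − low) / width = (91/128 − 5/8) / 1/8 = 11/16
  b: [0/1, 3/8) 
  f: [3/8, 5/8) 
  a: [5/8, 3/4) ← scaled code falls here ✓
  c: [3/4, 1/1) 

Answer: a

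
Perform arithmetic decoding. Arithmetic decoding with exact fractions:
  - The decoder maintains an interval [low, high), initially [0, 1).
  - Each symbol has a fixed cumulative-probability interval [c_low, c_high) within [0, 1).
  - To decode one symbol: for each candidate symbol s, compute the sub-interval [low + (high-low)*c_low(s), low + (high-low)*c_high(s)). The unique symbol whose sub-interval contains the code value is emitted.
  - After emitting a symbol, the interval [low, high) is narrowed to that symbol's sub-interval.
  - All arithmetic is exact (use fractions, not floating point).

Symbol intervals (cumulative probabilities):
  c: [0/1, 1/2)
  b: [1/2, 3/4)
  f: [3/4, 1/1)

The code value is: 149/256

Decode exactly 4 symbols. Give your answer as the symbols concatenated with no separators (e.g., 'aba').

Answer: bcbb

Derivation:
Step 1: interval [0/1, 1/1), width = 1/1 - 0/1 = 1/1
  'c': [0/1 + 1/1*0/1, 0/1 + 1/1*1/2) = [0/1, 1/2)
  'b': [0/1 + 1/1*1/2, 0/1 + 1/1*3/4) = [1/2, 3/4) <- contains code 149/256
  'f': [0/1 + 1/1*3/4, 0/1 + 1/1*1/1) = [3/4, 1/1)
  emit 'b', narrow to [1/2, 3/4)
Step 2: interval [1/2, 3/4), width = 3/4 - 1/2 = 1/4
  'c': [1/2 + 1/4*0/1, 1/2 + 1/4*1/2) = [1/2, 5/8) <- contains code 149/256
  'b': [1/2 + 1/4*1/2, 1/2 + 1/4*3/4) = [5/8, 11/16)
  'f': [1/2 + 1/4*3/4, 1/2 + 1/4*1/1) = [11/16, 3/4)
  emit 'c', narrow to [1/2, 5/8)
Step 3: interval [1/2, 5/8), width = 5/8 - 1/2 = 1/8
  'c': [1/2 + 1/8*0/1, 1/2 + 1/8*1/2) = [1/2, 9/16)
  'b': [1/2 + 1/8*1/2, 1/2 + 1/8*3/4) = [9/16, 19/32) <- contains code 149/256
  'f': [1/2 + 1/8*3/4, 1/2 + 1/8*1/1) = [19/32, 5/8)
  emit 'b', narrow to [9/16, 19/32)
Step 4: interval [9/16, 19/32), width = 19/32 - 9/16 = 1/32
  'c': [9/16 + 1/32*0/1, 9/16 + 1/32*1/2) = [9/16, 37/64)
  'b': [9/16 + 1/32*1/2, 9/16 + 1/32*3/4) = [37/64, 75/128) <- contains code 149/256
  'f': [9/16 + 1/32*3/4, 9/16 + 1/32*1/1) = [75/128, 19/32)
  emit 'b', narrow to [37/64, 75/128)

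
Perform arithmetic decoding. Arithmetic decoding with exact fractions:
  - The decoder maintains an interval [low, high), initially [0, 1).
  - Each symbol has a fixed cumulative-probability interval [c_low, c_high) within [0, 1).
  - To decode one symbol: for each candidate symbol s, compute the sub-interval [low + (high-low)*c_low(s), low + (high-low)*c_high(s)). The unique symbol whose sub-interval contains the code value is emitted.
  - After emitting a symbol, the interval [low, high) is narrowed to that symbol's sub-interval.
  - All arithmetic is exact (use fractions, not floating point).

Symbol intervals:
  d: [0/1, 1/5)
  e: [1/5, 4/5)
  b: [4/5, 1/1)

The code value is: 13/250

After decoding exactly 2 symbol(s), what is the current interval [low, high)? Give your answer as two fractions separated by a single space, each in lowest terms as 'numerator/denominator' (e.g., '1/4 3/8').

Answer: 1/25 4/25

Derivation:
Step 1: interval [0/1, 1/1), width = 1/1 - 0/1 = 1/1
  'd': [0/1 + 1/1*0/1, 0/1 + 1/1*1/5) = [0/1, 1/5) <- contains code 13/250
  'e': [0/1 + 1/1*1/5, 0/1 + 1/1*4/5) = [1/5, 4/5)
  'b': [0/1 + 1/1*4/5, 0/1 + 1/1*1/1) = [4/5, 1/1)
  emit 'd', narrow to [0/1, 1/5)
Step 2: interval [0/1, 1/5), width = 1/5 - 0/1 = 1/5
  'd': [0/1 + 1/5*0/1, 0/1 + 1/5*1/5) = [0/1, 1/25)
  'e': [0/1 + 1/5*1/5, 0/1 + 1/5*4/5) = [1/25, 4/25) <- contains code 13/250
  'b': [0/1 + 1/5*4/5, 0/1 + 1/5*1/1) = [4/25, 1/5)
  emit 'e', narrow to [1/25, 4/25)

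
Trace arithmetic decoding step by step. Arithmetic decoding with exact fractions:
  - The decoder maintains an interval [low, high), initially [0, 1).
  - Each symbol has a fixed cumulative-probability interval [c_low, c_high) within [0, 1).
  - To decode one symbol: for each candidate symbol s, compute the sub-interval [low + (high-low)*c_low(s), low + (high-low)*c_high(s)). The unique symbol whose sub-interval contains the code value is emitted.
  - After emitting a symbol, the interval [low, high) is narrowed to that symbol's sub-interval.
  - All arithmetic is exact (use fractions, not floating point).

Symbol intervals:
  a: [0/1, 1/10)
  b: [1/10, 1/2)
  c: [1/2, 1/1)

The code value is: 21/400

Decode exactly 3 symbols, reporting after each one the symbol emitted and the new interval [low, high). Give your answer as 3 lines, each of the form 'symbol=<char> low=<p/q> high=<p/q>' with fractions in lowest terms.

Step 1: interval [0/1, 1/1), width = 1/1 - 0/1 = 1/1
  'a': [0/1 + 1/1*0/1, 0/1 + 1/1*1/10) = [0/1, 1/10) <- contains code 21/400
  'b': [0/1 + 1/1*1/10, 0/1 + 1/1*1/2) = [1/10, 1/2)
  'c': [0/1 + 1/1*1/2, 0/1 + 1/1*1/1) = [1/2, 1/1)
  emit 'a', narrow to [0/1, 1/10)
Step 2: interval [0/1, 1/10), width = 1/10 - 0/1 = 1/10
  'a': [0/1 + 1/10*0/1, 0/1 + 1/10*1/10) = [0/1, 1/100)
  'b': [0/1 + 1/10*1/10, 0/1 + 1/10*1/2) = [1/100, 1/20)
  'c': [0/1 + 1/10*1/2, 0/1 + 1/10*1/1) = [1/20, 1/10) <- contains code 21/400
  emit 'c', narrow to [1/20, 1/10)
Step 3: interval [1/20, 1/10), width = 1/10 - 1/20 = 1/20
  'a': [1/20 + 1/20*0/1, 1/20 + 1/20*1/10) = [1/20, 11/200) <- contains code 21/400
  'b': [1/20 + 1/20*1/10, 1/20 + 1/20*1/2) = [11/200, 3/40)
  'c': [1/20 + 1/20*1/2, 1/20 + 1/20*1/1) = [3/40, 1/10)
  emit 'a', narrow to [1/20, 11/200)

Answer: symbol=a low=0/1 high=1/10
symbol=c low=1/20 high=1/10
symbol=a low=1/20 high=11/200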